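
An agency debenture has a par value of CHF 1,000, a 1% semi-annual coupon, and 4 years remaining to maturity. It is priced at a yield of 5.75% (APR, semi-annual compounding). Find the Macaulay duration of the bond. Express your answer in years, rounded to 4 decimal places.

Periodic yield y = 0.02875. Discount each cash flow and weight by its period:
  t   CF        PV=CF/(1+0.02875)^t    t·PV
  1         5.00         4.8603         4.8603
  2         5.00         4.7244         9.4489
  3         5.00         4.5924        13.7772
  4         5.00         4.4641        17.8563
  5         5.00         4.3393        21.6966
  6         5.00         4.2180        25.3083
  7         5.00         4.1002        28.7011
  8     1,005.00       801.1010     6,408.8080
  Σ                    832.3997     6,530.4566
Price P = Σ PV = 832.3997.
Macaulay duration = Σ(t·PV) / P = 6,530.4566 / 832.3997 = 7.84534 half-year periods.
In years: 7.84534 / 2 = 3.92267 years.

3.9227 years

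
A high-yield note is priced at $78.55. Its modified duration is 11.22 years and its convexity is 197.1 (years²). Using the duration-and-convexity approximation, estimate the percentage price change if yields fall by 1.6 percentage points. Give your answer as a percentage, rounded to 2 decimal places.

+20.47%

Duration effect: -D_mod·Δy = -11.22 × (-0.016) = +0.179520
Convexity effect: ½·C·(Δy)² = 0.5 × 197.1 × (-0.016)² = +0.0252288
ΔP/P ≈ +0.179520 + 0.0252288 = +0.2047488
= +20.47488%.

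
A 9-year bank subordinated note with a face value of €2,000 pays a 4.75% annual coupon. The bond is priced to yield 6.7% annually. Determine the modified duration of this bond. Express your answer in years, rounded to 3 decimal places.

Periodic yield y = 0.067. First find Macaulay duration:
  t   CF        PV=CF/(1+0.067)^t    t·PV
  1        95.00        89.0347        89.0347
  2        95.00        83.4439       166.8879
  3        95.00        78.2042       234.6127
  4        95.00        73.2936       293.1743
  5        95.00        68.6913       343.4563
  6        95.00        64.3779       386.2677
  7        95.00        60.3355       422.3483
  8        95.00        56.5468       452.3746
  9     2,095.00     1,168.7033    10,518.3293
  Σ                  1,742.6312    12,906.4857
P = 1,742.6312; Macaulay duration = 12,906.4857 / 1,742.6312 = 7.40632 years.
Modified duration = D_Mac / (1 + y) = 7.40632 / 1.067 = 6.94126 years.

6.941 years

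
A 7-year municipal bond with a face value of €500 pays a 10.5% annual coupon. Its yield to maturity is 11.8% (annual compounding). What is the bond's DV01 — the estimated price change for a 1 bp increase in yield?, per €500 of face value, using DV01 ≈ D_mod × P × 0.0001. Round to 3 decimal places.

€0.220

Periodic yield y = 0.118.
  t   CF        PV=CF/(1+0.118)^t    t·PV
  1        52.50        46.9589        46.9589
  2        52.50        42.0026        84.0051
  3        52.50        37.5694       112.7081
  4        52.50        33.6041       134.4163
  5        52.50        30.0573       150.2866
  6        52.50        26.8849       161.3094
  7       552.50       253.0694     1,771.4859
  Σ                    470.1465     2,461.1703
P = 470.1465; D_Mac = 5.23490 yrs; D_mod = 4.68238 yrs.
DV01 ≈ 4.68238 × 470.1465 × 0.0001 = 0.220140.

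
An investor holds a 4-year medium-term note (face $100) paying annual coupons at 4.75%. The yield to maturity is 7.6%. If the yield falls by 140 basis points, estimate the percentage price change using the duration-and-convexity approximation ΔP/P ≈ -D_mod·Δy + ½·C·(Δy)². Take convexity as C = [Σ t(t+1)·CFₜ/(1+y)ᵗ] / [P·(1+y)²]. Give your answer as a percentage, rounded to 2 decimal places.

+4.99%

With y = 0.076:
  t   CF        PV=CF/(1+0.076)^t    t·PV        t(t+1)·PV
  1         4.75         4.4145         4.4145           8.8290
  2         4.75         4.1027         8.2054          24.6162
  3         4.75         3.8129        11.4387          45.7549
  4       104.75        78.1457       312.5827       1,562.9135
  Σ                     90.4758       336.6413       1,642.1136
P = 90.4758; D_Mac = 3.72079 yrs; D_mod = 3.45798 yrs; C = 15.67640.
Duration effect: -3.45798 × (-0.014) = +0.048412
Convexity effect: 0.5 × 15.67640 × (-0.014)² = +0.0015363
ΔP/P ≈ +0.048412 + 0.0015363 = +0.049948 = +4.9948%.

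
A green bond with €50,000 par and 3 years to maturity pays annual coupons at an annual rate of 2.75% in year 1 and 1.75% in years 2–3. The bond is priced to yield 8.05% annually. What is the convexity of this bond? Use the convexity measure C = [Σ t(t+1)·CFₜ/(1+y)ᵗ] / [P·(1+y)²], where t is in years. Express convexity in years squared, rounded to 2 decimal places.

9.93

With y = 0.0805:
  t   CF        PV=CF/(1+0.0805)^t    t·PV        t(t+1)·PV
  1     1,375.00     1,272.5590     1,272.5590       2,545.1180
  2       875.00       749.4773     1,498.9547       4,496.8641
  3    50,875.00    40,330.1752   120,990.5256     483,962.1023
  Σ                 42,352.2115   123,762.0393     491,004.0844
P = 42,352.2115.
Convexity = Σ t(t+1)·PV / [P·(1+y)²] = 491,004.0844 / (42,352.2115 × 1.167480) = 9.93023.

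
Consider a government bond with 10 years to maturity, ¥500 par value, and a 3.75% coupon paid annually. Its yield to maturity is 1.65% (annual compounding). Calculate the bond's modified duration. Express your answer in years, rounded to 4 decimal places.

8.5254 years

Periodic yield y = 0.0165. First find Macaulay duration:
  t   CF        PV=CF/(1+0.0165)^t    t·PV
  1        18.75        18.4456        18.4456
  2        18.75        18.1462        36.2925
  3        18.75        17.8517        53.5550
  4        18.75        17.5619        70.2476
  5        18.75        17.2768        86.3842
  6        18.75        16.9964       101.9784
  7        18.75        16.7205       117.0436
  8        18.75        16.4491       131.5928
  9        18.75        16.1821       145.6389
  10      518.75       440.4375     4,404.3749
  Σ                    596.0679     5,165.5536
P = 596.0679; Macaulay duration = 5,165.5536 / 596.0679 = 8.66605 years.
Modified duration = D_Mac / (1 + y) = 8.66605 / 1.0165 = 8.52538 years.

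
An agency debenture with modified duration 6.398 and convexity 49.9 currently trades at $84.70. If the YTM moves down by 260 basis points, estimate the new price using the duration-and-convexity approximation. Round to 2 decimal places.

Duration effect: -D_mod·Δy = -6.398 × (-0.026) = +0.166348
Convexity effect: ½·C·(Δy)² = 0.5 × 49.9 × (-0.026)² = +0.0168662
ΔP/P ≈ +0.166348 + 0.0168662 = +0.1832142
New price ≈ 84.70 × (1 + 0.1832142) = 100.21824274.

$100.22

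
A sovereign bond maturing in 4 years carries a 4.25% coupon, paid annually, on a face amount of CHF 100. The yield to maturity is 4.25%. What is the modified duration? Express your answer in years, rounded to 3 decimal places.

3.609 years

Periodic yield y = 0.0425. First find Macaulay duration:
  t   CF        PV=CF/(1+0.0425)^t    t·PV
  1         4.25         4.0767         4.0767
  2         4.25         3.9105         7.8211
  3         4.25         3.7511        11.2534
  4       104.25        88.2616       353.0464
  Σ                    100.0000       376.1976
P = 100.0000; Macaulay duration = 376.1976 / 100.0000 = 3.76198 years.
Modified duration = D_Mac / (1 + y) = 3.76198 / 1.0425 = 3.60861 years.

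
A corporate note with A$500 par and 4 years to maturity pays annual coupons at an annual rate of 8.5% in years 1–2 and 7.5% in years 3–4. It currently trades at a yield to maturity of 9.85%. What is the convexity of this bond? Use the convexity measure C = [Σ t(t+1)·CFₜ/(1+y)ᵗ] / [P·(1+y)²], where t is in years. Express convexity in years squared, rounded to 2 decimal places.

With y = 0.0985:
  t   CF        PV=CF/(1+0.0985)^t    t·PV        t(t+1)·PV
  1        42.50        38.6891        38.6891          77.3782
  2        42.50        35.2200        70.4399         211.3197
  3        37.50        28.2899        84.8696         339.4785
  4       537.50       369.1290     1,476.5162       7,382.5810
  Σ                    471.3280     1,670.5149       8,010.7575
P = 471.3280.
Convexity = Σ t(t+1)·PV / [P·(1+y)²] = 8,010.7575 / (471.3280 × 1.206702) = 14.08478.

14.08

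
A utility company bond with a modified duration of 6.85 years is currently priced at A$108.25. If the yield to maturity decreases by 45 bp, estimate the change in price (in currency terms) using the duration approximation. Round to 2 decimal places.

Duration approximation: ΔP/P ≈ -D_mod · Δy = -6.85 × (-0.0045) = +0.030825.
ΔP ≈ 108.25 × (+0.030825) = +3.33680625.

+A$3.34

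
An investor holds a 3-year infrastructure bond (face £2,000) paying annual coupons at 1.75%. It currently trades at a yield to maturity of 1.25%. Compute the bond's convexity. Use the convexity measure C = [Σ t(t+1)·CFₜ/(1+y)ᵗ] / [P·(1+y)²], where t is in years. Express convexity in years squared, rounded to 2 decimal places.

With y = 0.0125:
  t   CF        PV=CF/(1+0.0125)^t    t·PV        t(t+1)·PV
  1        35.00        34.5679        34.5679          69.1358
  2        35.00        34.1411        68.2823         204.8468
  3     2,035.00     1,960.5563     5,881.6689      23,526.6756
  Σ                  2,029.2653     5,984.5191      23,800.6582
P = 2,029.2653.
Convexity = Σ t(t+1)·PV / [P·(1+y)²] = 23,800.6582 / (2,029.2653 × 1.025156) = 11.44090.

11.44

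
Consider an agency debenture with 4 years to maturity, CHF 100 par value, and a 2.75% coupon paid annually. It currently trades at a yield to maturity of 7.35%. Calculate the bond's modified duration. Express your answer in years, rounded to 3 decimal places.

3.564 years

Periodic yield y = 0.0735. First find Macaulay duration:
  t   CF        PV=CF/(1+0.0735)^t    t·PV
  1         2.75         2.5617         2.5617
  2         2.75         2.3863         4.7726
  3         2.75         2.2229         6.6688
  4       102.75        77.3702       309.4807
  Σ                     84.5412       323.4839
P = 84.5412; Macaulay duration = 323.4839 / 84.5412 = 3.82635 years.
Modified duration = D_Mac / (1 + y) = 3.82635 / 1.0735 = 3.56437 years.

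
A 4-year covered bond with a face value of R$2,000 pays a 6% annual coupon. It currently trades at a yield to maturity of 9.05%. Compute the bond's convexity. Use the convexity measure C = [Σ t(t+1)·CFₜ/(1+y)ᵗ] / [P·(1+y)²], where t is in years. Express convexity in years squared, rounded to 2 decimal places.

14.89

With y = 0.0905:
  t   CF        PV=CF/(1+0.0905)^t    t·PV        t(t+1)·PV
  1       120.00       110.0413       110.0413         220.0825
  2       120.00       100.9090       201.8180         605.4540
  3       120.00        92.5346       277.6039       1,110.4154
  4     2,120.00     1,499.1089     5,996.4356      29,982.1779
  Σ                  1,802.5938     6,585.8987      31,918.1299
P = 1,802.5938.
Convexity = Σ t(t+1)·PV / [P·(1+y)²] = 31,918.1299 / (1,802.5938 × 1.189190) = 14.88978.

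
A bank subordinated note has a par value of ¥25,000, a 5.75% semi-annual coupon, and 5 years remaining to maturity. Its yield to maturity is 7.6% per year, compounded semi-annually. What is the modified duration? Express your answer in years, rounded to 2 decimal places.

4.23 years

Periodic yield y = 0.038. First find Macaulay duration:
  t   CF        PV=CF/(1+0.038)^t    t·PV
  1       718.75       692.4374       692.4374
  2       718.75       667.0880     1,334.1761
  3       718.75       642.6667     1,928.0001
  4       718.75       619.1394     2,476.5576
  5       718.75       596.4734     2,982.3671
  6       718.75       574.6372     3,447.8232
  7       718.75       553.6004     3,875.2027
  8       718.75       533.3337     4,266.6696
  9       718.75       513.8090     4,624.2807
  10   25,718.75    17,712.3556   177,123.5556
  Σ                 23,105.5407   202,751.0700
P = 23,105.5407; Macaulay duration = 202,751.0700 / 23,105.5407 = 8.77500 half-year periods = 4.38750 years.
Modified duration = D_Mac / (1 + y) = 4.38750 / 1.038 = 4.22688 years.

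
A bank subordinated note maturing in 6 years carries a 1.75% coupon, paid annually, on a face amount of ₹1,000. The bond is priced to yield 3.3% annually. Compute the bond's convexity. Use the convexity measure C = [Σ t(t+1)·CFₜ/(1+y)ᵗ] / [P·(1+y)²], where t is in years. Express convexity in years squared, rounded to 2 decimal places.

37.05

With y = 0.033:
  t   CF        PV=CF/(1+0.033)^t    t·PV        t(t+1)·PV
  1        17.50        16.9409        16.9409          33.8819
  2        17.50        16.3998        32.7995          98.3985
  3        17.50        15.8759        47.6276         190.5102
  4        17.50        15.3687        61.4747         307.3737
  5        17.50        14.8777        74.3886         446.3317
  6     1,017.50       837.3991     5,024.3946      35,170.7621
  Σ                    916.8621     5,257.6260      36,247.2582
P = 916.8621.
Convexity = Σ t(t+1)·PV / [P·(1+y)²] = 36,247.2582 / (916.8621 × 1.067089) = 37.04849.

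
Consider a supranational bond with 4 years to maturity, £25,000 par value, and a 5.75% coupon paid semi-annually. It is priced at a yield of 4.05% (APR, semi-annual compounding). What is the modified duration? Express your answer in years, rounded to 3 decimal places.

3.571 years

Periodic yield y = 0.02025. First find Macaulay duration:
  t   CF        PV=CF/(1+0.02025)^t    t·PV
  1       718.75       704.4842       704.4842
  2       718.75       690.5015     1,381.0031
  3       718.75       676.7964     2,030.3892
  4       718.75       663.3633     2,653.4532
  5       718.75       650.1968     3,250.9841
  6       718.75       637.2917     3,823.7500
  7       718.75       624.6426     4,372.4985
  8    25,718.75    21,907.7123   175,261.6985
  Σ                 26,554.9889   193,478.2609
P = 26,554.9889; Macaulay duration = 193,478.2609 / 26,554.9889 = 7.28595 half-year periods = 3.64297 years.
Modified duration = D_Mac / (1 + y) = 3.64297 / 1.02025 = 3.57067 years.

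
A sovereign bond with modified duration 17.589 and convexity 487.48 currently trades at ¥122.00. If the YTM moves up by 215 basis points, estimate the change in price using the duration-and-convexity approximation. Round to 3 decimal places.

Duration effect: -D_mod·Δy = -17.589 × (+0.0215) = -0.3781635
Convexity effect: ½·C·(Δy)² = 0.5 × 487.48 × (0.0215)² = +0.112668815
ΔP/P ≈ -0.3781635 + 0.112668815 = -0.265494685
ΔP ≈ 122.00 × (-0.265494685) = -32.39035157.

-¥32.390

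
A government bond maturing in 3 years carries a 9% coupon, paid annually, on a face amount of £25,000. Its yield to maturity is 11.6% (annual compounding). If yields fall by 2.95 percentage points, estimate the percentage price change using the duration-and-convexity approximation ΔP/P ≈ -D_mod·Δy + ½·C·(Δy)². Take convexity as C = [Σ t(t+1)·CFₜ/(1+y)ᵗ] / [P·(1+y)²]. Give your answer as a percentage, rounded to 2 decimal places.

With y = 0.116:
  t   CF        PV=CF/(1+0.116)^t    t·PV        t(t+1)·PV
  1     2,250.00     2,016.1290     2,016.1290       4,032.2581
  2     2,250.00     1,806.5672     3,613.1345      10,839.4034
  3    27,250.00    19,605.3194    58,815.9583     235,263.8332
  Σ                 23,428.0157    64,445.2218     250,135.4947
P = 23,428.0157; D_Mac = 2.75078 yrs; D_mod = 2.46485 yrs; C = 8.57258.
Duration effect: -2.46485 × (-0.0295) = +0.072713
Convexity effect: 0.5 × 8.57258 × (-0.0295)² = +0.0037301
ΔP/P ≈ +0.072713 + 0.0037301 = +0.076443 = +7.6443%.

+7.64%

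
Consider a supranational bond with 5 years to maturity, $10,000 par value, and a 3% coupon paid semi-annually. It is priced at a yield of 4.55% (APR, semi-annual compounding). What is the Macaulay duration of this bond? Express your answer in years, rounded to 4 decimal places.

4.6659 years

Periodic yield y = 0.02275. Discount each cash flow and weight by its period:
  t   CF        PV=CF/(1+0.02275)^t    t·PV
  1       150.00       146.6634       146.6634
  2       150.00       143.4010       286.8021
  3       150.00       140.2112       420.6337
  4       150.00       137.0924       548.3695
  5       150.00       134.0429       670.2145
  6       150.00       131.0613       786.3675
  7       150.00       128.1459       897.0216
  8       150.00       125.2955     1,002.3637
  9       150.00       122.5084     1,102.5756
  10   10,150.00     8,105.3386    81,053.3857
  Σ                  9,313.7606    86,914.3973
Price P = Σ PV = 9,313.7606.
Macaulay duration = Σ(t·PV) / P = 86,914.3973 / 9,313.7606 = 9.33183 half-year periods.
In years: 9.33183 / 2 = 4.66591 years.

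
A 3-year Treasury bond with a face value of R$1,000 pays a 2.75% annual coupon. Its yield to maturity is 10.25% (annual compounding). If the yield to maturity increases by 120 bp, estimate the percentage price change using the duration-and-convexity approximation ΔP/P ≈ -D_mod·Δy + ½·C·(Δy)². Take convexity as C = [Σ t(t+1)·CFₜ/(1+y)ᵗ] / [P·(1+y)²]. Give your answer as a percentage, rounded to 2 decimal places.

-3.10%

With y = 0.1025:
  t   CF        PV=CF/(1+0.1025)^t    t·PV        t(t+1)·PV
  1        27.50        24.9433        24.9433          49.8866
  2        27.50        22.6243        45.2486         135.7459
  3     1,027.50       766.7363     2,300.2090       9,200.8358
  Σ                    814.3039     2,370.4009       9,386.4684
P = 814.3039; D_Mac = 2.91095 yrs; D_mod = 2.64032 yrs; C = 9.48328.
Duration effect: -2.64032 × (+0.012) = -0.031684
Convexity effect: 0.5 × 9.48328 × (0.012)² = +0.0006828
ΔP/P ≈ -0.031684 + 0.0006828 = -0.031001 = -3.1001%.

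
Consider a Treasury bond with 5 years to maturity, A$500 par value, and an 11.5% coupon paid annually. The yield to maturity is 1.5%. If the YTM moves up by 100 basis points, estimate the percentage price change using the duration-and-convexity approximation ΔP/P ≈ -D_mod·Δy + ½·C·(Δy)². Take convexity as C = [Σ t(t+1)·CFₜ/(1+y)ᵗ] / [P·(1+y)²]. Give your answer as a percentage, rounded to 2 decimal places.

With y = 0.015:
  t   CF        PV=CF/(1+0.015)^t    t·PV        t(t+1)·PV
  1        57.50        56.6502        56.6502         113.3005
  2        57.50        55.8131       111.6261         334.8783
  3        57.50        54.9882       164.9647         659.8587
  4        57.50        54.1756       216.7024       1,083.5119
  5       557.50       517.5051     2,587.5257      15,525.1539
  Σ                    739.1322     3,137.4691      17,716.7033
P = 739.1322; D_Mac = 4.24480 yrs; D_mod = 4.18207 yrs; C = 23.26637.
Duration effect: -4.18207 × (+0.01) = -0.041821
Convexity effect: 0.5 × 23.26637 × (0.01)² = +0.0011633
ΔP/P ≈ -0.041821 + 0.0011633 = -0.040657 = -4.0657%.

-4.07%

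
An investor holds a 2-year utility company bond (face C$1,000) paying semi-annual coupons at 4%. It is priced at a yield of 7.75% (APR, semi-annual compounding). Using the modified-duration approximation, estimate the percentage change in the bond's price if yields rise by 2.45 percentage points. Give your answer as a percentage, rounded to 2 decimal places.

-4.57%

Periodic yield y = 0.03875. Modified duration first:
  t   CF        PV=CF/(1+0.03875)^t    t·PV
  1        20.00        19.2539        19.2539
  2        20.00        18.5357        37.0713
  3        20.00        17.8442        53.5326
  4     1,020.00       876.1047     3,504.4189
  Σ                    931.7385     3,614.2767
P = 931.7385; D_Mac = 3.87907 half-year periods = 1.93953 yrs; D_mod = 1.93953/(1+0.03875) = 1.86718 yrs.
ΔP/P ≈ -D_mod · Δy = -1.86718 × (+0.0245) = -0.045746 = -4.5746%.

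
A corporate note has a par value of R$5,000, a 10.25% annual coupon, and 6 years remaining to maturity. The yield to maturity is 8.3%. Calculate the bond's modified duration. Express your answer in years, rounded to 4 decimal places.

Periodic yield y = 0.083. First find Macaulay duration:
  t   CF        PV=CF/(1+0.083)^t    t·PV
  1       512.50       473.2225       473.2225
  2       512.50       436.9552       873.9105
  3       512.50       403.4674     1,210.4023
  4       512.50       372.5461     1,490.1845
  5       512.50       343.9946     1,719.9728
  6     5,512.50     3,416.4720    20,498.8319
  Σ                  5,446.6579    26,266.5245
P = 5,446.6579; Macaulay duration = 26,266.5245 / 5,446.6579 = 4.82250 years.
Modified duration = D_Mac / (1 + y) = 4.82250 / 1.083 = 4.45291 years.

4.4529 years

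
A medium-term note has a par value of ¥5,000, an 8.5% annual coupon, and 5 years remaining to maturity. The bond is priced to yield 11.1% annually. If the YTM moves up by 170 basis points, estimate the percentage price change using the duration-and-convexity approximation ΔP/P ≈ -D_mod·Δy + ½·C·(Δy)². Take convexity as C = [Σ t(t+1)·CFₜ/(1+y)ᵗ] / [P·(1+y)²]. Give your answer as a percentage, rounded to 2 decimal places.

-6.20%

With y = 0.111:
  t   CF        PV=CF/(1+0.111)^t    t·PV        t(t+1)·PV
  1       425.00       382.5383       382.5383         765.0765
  2       425.00       344.3189       688.6377       2,065.9132
  3       425.00       309.9180       929.7539       3,719.0156
  4       425.00       278.9541     1,115.8163       5,579.0813
  5     5,425.00     3,205.0104    16,025.0522      96,150.3130
  Σ                  4,520.7396    19,141.7983     108,279.3996
P = 4,520.7396; D_Mac = 4.23422 yrs; D_mod = 3.81118 yrs; C = 19.40476.
Duration effect: -3.81118 × (+0.017) = -0.064790
Convexity effect: 0.5 × 19.40476 × (0.017)² = +0.0028040
ΔP/P ≈ -0.064790 + 0.0028040 = -0.061986 = -6.1986%.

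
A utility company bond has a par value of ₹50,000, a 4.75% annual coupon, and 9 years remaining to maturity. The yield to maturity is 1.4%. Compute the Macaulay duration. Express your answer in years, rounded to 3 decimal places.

Periodic yield y = 0.014. Discount each cash flow and weight by its year:
  t   CF        PV=CF/(1+0.014)^t    t·PV
  1     2,375.00     2,342.2091     2,342.2091
  2     2,375.00     2,309.8709     4,619.7418
  3     2,375.00     2,277.9792     6,833.9375
  4     2,375.00     2,246.5278     8,986.1111
  5     2,375.00     2,215.5106    11,077.5532
  6     2,375.00     2,184.9217    13,109.5304
  7     2,375.00     2,154.7552    15,083.2861
  8     2,375.00     2,125.0051    17,000.0407
  9    52,375.00    46,214.9451   415,934.5055
  Σ                 64,071.7246   494,986.9153
Price P = Σ PV = 64,071.7246.
Macaulay duration = Σ(t·PV) / P = 494,986.9153 / 64,071.7246 = 7.72551 years.

7.726 years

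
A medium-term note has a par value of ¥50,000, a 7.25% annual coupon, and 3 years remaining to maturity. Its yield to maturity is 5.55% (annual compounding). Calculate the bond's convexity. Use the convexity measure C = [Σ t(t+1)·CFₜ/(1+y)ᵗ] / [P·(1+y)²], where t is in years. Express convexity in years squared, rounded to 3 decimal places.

9.847

With y = 0.0555:
  t   CF        PV=CF/(1+0.0555)^t    t·PV        t(t+1)·PV
  1     3,625.00     3,434.3913     3,434.3913       6,868.7826
  2     3,625.00     3,253.8051     6,507.6102      19,522.8306
  3    53,625.00    45,602.9137   136,808.7412     547,234.9649
  Σ                 52,291.1101   146,750.7427     573,626.5781
P = 52,291.1101.
Convexity = Σ t(t+1)·PV / [P·(1+y)²] = 573,626.5781 / (52,291.1101 × 1.114080) = 9.84657.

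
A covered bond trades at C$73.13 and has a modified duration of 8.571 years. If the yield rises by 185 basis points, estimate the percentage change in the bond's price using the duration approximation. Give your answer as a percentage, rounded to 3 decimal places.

Duration approximation: ΔP/P ≈ -D_mod · Δy = -8.571 × (+0.0185) = -0.1585635.
As a percentage: -15.85635%.

-15.856%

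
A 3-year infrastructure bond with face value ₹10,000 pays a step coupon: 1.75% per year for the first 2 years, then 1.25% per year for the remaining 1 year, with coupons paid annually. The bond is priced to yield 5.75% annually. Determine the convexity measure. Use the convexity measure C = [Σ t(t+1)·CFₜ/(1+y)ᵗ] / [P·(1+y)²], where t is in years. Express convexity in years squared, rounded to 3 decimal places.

10.469

With y = 0.0575:
  t   CF        PV=CF/(1+0.0575)^t    t·PV        t(t+1)·PV
  1       175.00       165.4846       165.4846         330.9693
  2       175.00       156.4867       312.9733         938.9199
  3    10,125.00     8,561.5797    25,684.7391     102,738.9564
  Σ                  8,883.5510    26,163.1970     104,008.8455
P = 8,883.5510.
Convexity = Σ t(t+1)·PV / [P·(1+y)²] = 104,008.8455 / (8,883.5510 × 1.118306) = 10.46943.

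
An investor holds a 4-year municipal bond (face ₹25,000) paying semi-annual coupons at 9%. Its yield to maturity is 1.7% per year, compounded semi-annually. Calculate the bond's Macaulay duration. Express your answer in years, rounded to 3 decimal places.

3.521 years

Periodic yield y = 0.0085. Discount each cash flow and weight by its period:
  t   CF        PV=CF/(1+0.0085)^t    t·PV
  1     1,125.00     1,115.5181     1,115.5181
  2     1,125.00     1,106.1161     2,212.2322
  3     1,125.00     1,096.7934     3,290.3801
  4     1,125.00     1,087.5492     4,350.1968
  5     1,125.00     1,078.3829     5,391.9147
  6     1,125.00     1,069.2939     6,415.7637
  7     1,125.00     1,060.2816     7,421.9709
  8    26,125.00    24,414.5699   195,316.5596
  Σ                 32,028.5052   225,514.5360
Price P = Σ PV = 32,028.5052.
Macaulay duration = Σ(t·PV) / P = 225,514.5360 / 32,028.5052 = 7.04106 half-year periods.
In years: 7.04106 / 2 = 3.52053 years.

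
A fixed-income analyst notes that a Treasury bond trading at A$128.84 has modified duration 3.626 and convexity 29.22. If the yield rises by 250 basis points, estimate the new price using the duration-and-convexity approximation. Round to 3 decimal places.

Duration effect: -D_mod·Δy = -3.626 × (+0.025) = -0.090650
Convexity effect: ½·C·(Δy)² = 0.5 × 29.22 × (0.025)² = +0.00913125
ΔP/P ≈ -0.090650 + 0.00913125 = -0.08151875
New price ≈ 128.84 × (1 - 0.08151875) = 118.33712425.

A$118.337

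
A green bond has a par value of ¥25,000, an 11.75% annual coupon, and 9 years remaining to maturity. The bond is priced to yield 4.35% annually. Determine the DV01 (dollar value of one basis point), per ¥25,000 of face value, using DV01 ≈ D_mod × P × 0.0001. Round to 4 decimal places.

Periodic yield y = 0.0435.
  t   CF        PV=CF/(1+0.0435)^t    t·PV
  1     2,937.50     2,815.0455     2,815.0455
  2     2,937.50     2,697.6958     5,395.3915
  3     2,937.50     2,585.2379     7,755.7137
  4     2,937.50     2,477.4680     9,909.8722
  5     2,937.50     2,374.1907    11,870.9537
  6     2,937.50     2,275.2187    13,651.3124
  7     2,937.50     2,180.3725    15,262.6077
  8     2,937.50     2,089.4801    16,715.8411
  9    27,937.50    19,043.8810   171,394.9293
  Σ                 38,538.5904   254,771.6672
P = 38,538.5904; D_Mac = 6.61082 yrs; D_mod = 6.33524 yrs.
DV01 ≈ 6.33524 × 38,538.5904 × 0.0001 = 24.415109.

¥24.4151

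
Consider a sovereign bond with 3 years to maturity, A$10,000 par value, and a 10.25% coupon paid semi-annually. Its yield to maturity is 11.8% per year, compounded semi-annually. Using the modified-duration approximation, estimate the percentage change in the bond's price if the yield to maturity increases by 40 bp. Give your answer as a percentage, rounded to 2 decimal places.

-1.00%

Periodic yield y = 0.059. Modified duration first:
  t   CF        PV=CF/(1+0.059)^t    t·PV
  1       512.50       483.9471       483.9471
  2       512.50       456.9850       913.9700
  3       512.50       431.5250     1,294.5751
  4       512.50       407.4835     1,629.9340
  5       512.50       384.7814     1,923.9070
  6    10,512.50     7,452.9850    44,717.9101
  Σ                  9,617.7071    50,964.2433
P = 9,617.7071; D_Mac = 5.29900 half-year periods = 2.64950 yrs; D_mod = 2.64950/(1+0.059) = 2.50189 yrs.
ΔP/P ≈ -D_mod · Δy = -2.50189 × (+0.004) = -0.010008 = -1.0008%.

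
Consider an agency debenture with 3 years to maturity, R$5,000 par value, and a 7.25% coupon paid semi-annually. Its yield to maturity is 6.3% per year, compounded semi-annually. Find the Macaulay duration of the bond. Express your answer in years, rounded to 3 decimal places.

2.753 years

Periodic yield y = 0.0315. Discount each cash flow and weight by its period:
  t   CF        PV=CF/(1+0.0315)^t    t·PV
  1       181.25       175.7150       175.7150
  2       181.25       170.3490       340.6980
  3       181.25       165.1469       495.4406
  4       181.25       160.1036       640.4144
  5       181.25       155.2143       776.0717
  6     5,181.25     4,301.4923    25,808.9541
  Σ                  5,128.0211    28,237.2937
Price P = Σ PV = 5,128.0211.
Macaulay duration = Σ(t·PV) / P = 28,237.2937 / 5,128.0211 = 5.50647 half-year periods.
In years: 5.50647 / 2 = 2.75323 years.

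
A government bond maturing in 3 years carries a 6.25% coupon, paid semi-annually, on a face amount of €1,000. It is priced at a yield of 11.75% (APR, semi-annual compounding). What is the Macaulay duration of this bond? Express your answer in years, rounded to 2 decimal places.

2.76 years

Periodic yield y = 0.05875. Discount each cash flow and weight by its period:
  t   CF        PV=CF/(1+0.05875)^t    t·PV
  1        31.25        29.5159        29.5159
  2        31.25        27.8781        55.7562
  3        31.25        26.3311        78.9934
  4        31.25        24.8700        99.4801
  5        31.25        23.4900       117.4500
  6     1,031.25       732.1557     4,392.9339
  Σ                    864.2409     4,774.1296
Price P = Σ PV = 864.2409.
Macaulay duration = Σ(t·PV) / P = 4,774.1296 / 864.2409 = 5.52407 half-year periods.
In years: 5.52407 / 2 = 2.76204 years.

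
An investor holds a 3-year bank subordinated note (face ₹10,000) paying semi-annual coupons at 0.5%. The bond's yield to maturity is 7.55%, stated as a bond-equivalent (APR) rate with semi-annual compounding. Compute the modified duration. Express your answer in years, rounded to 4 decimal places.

Periodic yield y = 0.03775. First find Macaulay duration:
  t   CF        PV=CF/(1+0.03775)^t    t·PV
  1        25.00        24.0906        24.0906
  2        25.00        23.2142        46.4285
  3        25.00        22.3698        67.1094
  4        25.00        21.5560        86.2242
  5        25.00        20.7719       103.8595
  6    10,025.00     8,026.5318    48,159.1906
  Σ                  8,138.5343    48,486.9027
P = 8,138.5343; Macaulay duration = 48,486.9027 / 8,138.5343 = 5.95769 half-year periods = 2.97885 years.
Modified duration = D_Mac / (1 + y) = 2.97885 / 1.03775 = 2.87049 years.

2.8705 years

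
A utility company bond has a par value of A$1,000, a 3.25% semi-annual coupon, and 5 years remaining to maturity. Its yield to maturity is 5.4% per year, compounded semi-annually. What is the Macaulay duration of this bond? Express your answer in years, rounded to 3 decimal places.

4.634 years

Periodic yield y = 0.027. Discount each cash flow and weight by its period:
  t   CF        PV=CF/(1+0.027)^t    t·PV
  1        16.25        15.8228        15.8228
  2        16.25        15.4068        30.8136
  3        16.25        15.0018        45.0053
  4        16.25        14.6074        58.4294
  5        16.25        14.2233        71.1166
  6        16.25        13.8494        83.0964
  7        16.25        13.4853        94.3970
  8        16.25        13.1308       105.0461
  9        16.25        12.7855       115.0699
  10    1,016.25       778.5672     7,785.6723
  Σ                    906.8802     8,404.4694
Price P = Σ PV = 906.8802.
Macaulay duration = Σ(t·PV) / P = 8,404.4694 / 906.8802 = 9.26745 half-year periods.
In years: 9.26745 / 2 = 4.63373 years.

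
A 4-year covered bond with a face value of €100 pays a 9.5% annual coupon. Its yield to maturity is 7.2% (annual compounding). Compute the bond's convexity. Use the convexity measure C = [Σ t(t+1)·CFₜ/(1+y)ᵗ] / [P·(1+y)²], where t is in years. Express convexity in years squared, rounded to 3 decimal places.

With y = 0.072:
  t   CF        PV=CF/(1+0.072)^t    t·PV        t(t+1)·PV
  1         9.50         8.8619         8.8619          17.7239
  2         9.50         8.2667        16.5335          49.6004
  3         9.50         7.7115        23.1345          92.5381
  4       109.50        82.9154       331.6614       1,658.3072
  Σ                    107.7555       380.1914       1,818.1695
P = 107.7555.
Convexity = Σ t(t+1)·PV / [P·(1+y)²] = 1,818.1695 / (107.7555 × 1.149184) = 14.68268.

14.683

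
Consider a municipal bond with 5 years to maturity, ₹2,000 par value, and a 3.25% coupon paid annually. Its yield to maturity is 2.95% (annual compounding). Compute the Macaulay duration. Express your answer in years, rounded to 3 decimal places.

4.697 years

Periodic yield y = 0.0295. Discount each cash flow and weight by its year:
  t   CF        PV=CF/(1+0.0295)^t    t·PV
  1        65.00        63.1374        63.1374
  2        65.00        61.3283       122.6565
  3        65.00        59.5709       178.7128
  4        65.00        57.8639       231.4557
  5     2,065.00     1,785.6170     8,928.0848
  Σ                  2,027.5175     9,524.0472
Price P = Σ PV = 2,027.5175.
Macaulay duration = Σ(t·PV) / P = 9,524.0472 / 2,027.5175 = 4.69739 years.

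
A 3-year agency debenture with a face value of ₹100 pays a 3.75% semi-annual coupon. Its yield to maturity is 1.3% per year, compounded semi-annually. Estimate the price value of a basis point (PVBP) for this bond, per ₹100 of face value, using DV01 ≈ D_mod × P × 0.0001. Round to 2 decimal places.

₹0.03

Periodic yield y = 0.0065.
  t   CF        PV=CF/(1+0.0065)^t    t·PV
  1        1.875         1.8629         1.8629
  2        1.875         1.8509         3.7017
  3        1.875         1.8389         5.5167
  4        1.875         1.8270         7.3081
  5        1.875         1.8152         9.0762
  6      101.875        97.9907       587.9443
  Σ                    107.1856       615.4099
P = 107.1856; D_Mac = 5.74153 half-year periods = 2.87077 yrs; D_mod = 2.85223 yrs.
DV01 ≈ 2.85223 × 107.1856 × 0.0001 = 0.030572.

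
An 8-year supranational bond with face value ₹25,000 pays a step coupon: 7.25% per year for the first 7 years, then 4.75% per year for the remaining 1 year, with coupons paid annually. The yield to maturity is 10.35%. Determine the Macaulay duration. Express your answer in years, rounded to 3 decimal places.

Periodic yield y = 0.1035. Discount each cash flow and weight by its year:
  t   CF        PV=CF/(1+0.1035)^t    t·PV
  1     1,812.50     1,642.5011     1,642.5011
  2     1,812.50     1,488.4469     2,976.8938
  3     1,812.50     1,348.8418     4,046.5253
  4     1,812.50     1,222.3305     4,889.3222
  5     1,812.50     1,107.6851     5,538.4257
  6     1,812.50     1,003.7926     6,022.7556
  7     1,812.50       909.6444     6,367.5108
  8    26,187.50    11,910.0981    95,280.7852
  Σ                 20,633.3406   126,764.7196
Price P = Σ PV = 20,633.3406.
Macaulay duration = Σ(t·PV) / P = 126,764.7196 / 20,633.3406 = 6.14368 years.

6.144 years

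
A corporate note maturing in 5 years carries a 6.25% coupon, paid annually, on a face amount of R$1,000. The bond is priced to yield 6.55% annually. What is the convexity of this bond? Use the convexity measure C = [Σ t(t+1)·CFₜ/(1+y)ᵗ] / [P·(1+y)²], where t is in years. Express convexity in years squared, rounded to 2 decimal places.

22.52

With y = 0.0655:
  t   CF        PV=CF/(1+0.0655)^t    t·PV        t(t+1)·PV
  1        62.50        58.6579        58.6579         117.3158
  2        62.50        55.0520       110.1040         330.3120
  3        62.50        51.6678       155.0033         620.0132
  4        62.50        48.4916       193.9663         969.8313
  5     1,062.50       773.6805     3,868.4027      23,210.4159
  Σ                    987.5498     4,386.1341      25,247.8882
P = 987.5498.
Convexity = Σ t(t+1)·PV / [P·(1+y)²] = 25,247.8882 / (987.5498 × 1.135290) = 22.51952.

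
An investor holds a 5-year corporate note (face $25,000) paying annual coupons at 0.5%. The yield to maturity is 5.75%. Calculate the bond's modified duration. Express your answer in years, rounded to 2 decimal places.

Periodic yield y = 0.0575. First find Macaulay duration:
  t   CF        PV=CF/(1+0.0575)^t    t·PV
  1       125.00       118.2033       118.2033
  2       125.00       111.7762       223.5524
  3       125.00       105.6985       317.0955
  4       125.00        99.9513       399.8053
  5    25,125.00    18,997.8384    94,989.1922
  Σ                 19,433.4678    96,047.8487
P = 19,433.4678; Macaulay duration = 96,047.8487 / 19,433.4678 = 4.94239 years.
Modified duration = D_Mac / (1 + y) = 4.94239 / 1.0575 = 4.67366 years.

4.67 years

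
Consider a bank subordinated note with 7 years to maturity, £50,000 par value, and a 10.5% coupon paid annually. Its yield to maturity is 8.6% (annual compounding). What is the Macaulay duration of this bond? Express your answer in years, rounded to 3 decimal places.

Periodic yield y = 0.086. Discount each cash flow and weight by its year:
  t   CF        PV=CF/(1+0.086)^t    t·PV
  1     5,250.00     4,834.2541     4,834.2541
  2     5,250.00     4,451.4311     8,902.8621
  3     5,250.00     4,098.9236    12,296.7709
  4     5,250.00     3,774.3312    15,097.3246
  5     5,250.00     3,475.4431    17,377.2153
  6     5,250.00     3,200.2238    19,201.3429
  7    55,250.00    31,011.5523   217,080.8661
  Σ                 54,846.1592   294,790.6361
Price P = Σ PV = 54,846.1592.
Macaulay duration = Σ(t·PV) / P = 294,790.6361 / 54,846.1592 = 5.37486 years.

5.375 years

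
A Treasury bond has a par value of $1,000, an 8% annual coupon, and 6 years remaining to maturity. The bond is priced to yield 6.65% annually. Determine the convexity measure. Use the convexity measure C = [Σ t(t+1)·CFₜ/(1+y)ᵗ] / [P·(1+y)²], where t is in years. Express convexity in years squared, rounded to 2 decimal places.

29.03

With y = 0.0665:
  t   CF        PV=CF/(1+0.0665)^t    t·PV        t(t+1)·PV
  1        80.00        75.0117        75.0117         150.0234
  2        80.00        70.3345       140.6690         422.0069
  3        80.00        65.9489       197.8466         791.3865
  4        80.00        61.8367       247.3469       1,236.7347
  5        80.00        57.9810       289.9050       1,739.4299
  6     1,080.00       733.9367     4,403.6201      30,825.3408
  Σ                  1,065.0495     5,354.3994      35,164.9223
P = 1,065.0495.
Convexity = Σ t(t+1)·PV / [P·(1+y)²] = 35,164.9223 / (1,065.0495 × 1.137422) = 29.02807.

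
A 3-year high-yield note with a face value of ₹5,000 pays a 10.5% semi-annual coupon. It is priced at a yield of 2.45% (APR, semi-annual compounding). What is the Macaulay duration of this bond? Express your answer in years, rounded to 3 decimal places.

2.689 years

Periodic yield y = 0.01225. Discount each cash flow and weight by its period:
  t   CF        PV=CF/(1+0.01225)^t    t·PV
  1       262.50       259.3233       259.3233
  2       262.50       256.1850       512.3700
  3       262.50       253.0847       759.2542
  4       262.50       250.0220     1,000.0879
  5       262.50       246.9963     1,234.9813
  6     5,262.50     4,891.7629    29,350.5772
  Σ                  6,157.3741    33,116.5939
Price P = Σ PV = 6,157.3741.
Macaulay duration = Σ(t·PV) / P = 33,116.5939 / 6,157.3741 = 5.37836 half-year periods.
In years: 5.37836 / 2 = 2.68918 years.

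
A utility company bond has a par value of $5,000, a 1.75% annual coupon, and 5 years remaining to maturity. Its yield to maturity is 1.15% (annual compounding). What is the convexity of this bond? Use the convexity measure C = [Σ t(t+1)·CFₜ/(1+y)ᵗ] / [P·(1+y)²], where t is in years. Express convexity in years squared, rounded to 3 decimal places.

28.024

With y = 0.0115:
  t   CF        PV=CF/(1+0.0115)^t    t·PV        t(t+1)·PV
  1        87.50        86.5052        86.5052         173.0104
  2        87.50        85.5217       171.0434         513.1301
  3        87.50        84.5494       253.6481       1,014.5925
  4        87.50        83.5881       334.3524       1,671.7622
  5     5,087.50     4,804.7964    24,023.9818     144,143.8911
  Σ                  5,144.9607    24,869.5310     147,516.3863
P = 5,144.9607.
Convexity = Σ t(t+1)·PV / [P·(1+y)²] = 147,516.3863 / (5,144.9607 × 1.023132) = 28.02376.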